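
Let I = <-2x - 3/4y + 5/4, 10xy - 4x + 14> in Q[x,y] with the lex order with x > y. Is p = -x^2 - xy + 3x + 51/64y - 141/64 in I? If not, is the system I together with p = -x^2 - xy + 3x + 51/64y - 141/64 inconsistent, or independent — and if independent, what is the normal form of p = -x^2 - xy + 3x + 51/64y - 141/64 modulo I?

First compute the reduced Gröbner basis of I by Buchberger's algorithm.
f_1 = -2x - 3/4y + 5/4, LT = x.
f_2 = 10xy - 4x + 14, LT = xy.

S(f_1,f_2): lcm = xy. S = 2/5x + 3/8y^2 - 5/8y - 7/5.
  reduce S modulo (f_1, f_2):
  remainder 3/8y^2 - 31/40y - 23/20 ≠ 0; add h_3 = 3/8y^2 - 31/40y - 23/20 to the basis.

The other S-polynomials (S(f_1,h_3), S(f_2,h_3)) all reduce to 0 modulo the current basis, so we have a Gröbner basis.
Inter-reduce: drop elements whose leading term is divisible by another's, tail-reduce, and make monic.
Reduced Gröbner basis: {x + 3/8y - 5/8, y^2 - 31/15y - 46/15}.
Label its elements g_1 = x + 3/8y - 5/8, g_2 = y^2 - 31/15y - 46/15.

Reduce p = -x^2 - xy + 3x + 51/64y - 141/64 modulo G:
  leading term x^2: subtract (-x)·g_1 from -x^2 - xy + 3x + 51/64y - 141/64 → -5/8xy + 19/8x + 51/64y - 141/64
  leading term xy: subtract (-5/8y)·g_1 from -5/8xy + 19/8x + 51/64y - 141/64 → 19/8x + 15/64y^2 + 13/32y - 141/64
  leading term x: subtract (19/8)·g_1 from 19/8x + 15/64y^2 + 13/32y - 141/64 → 15/64y^2 - 31/64y - 23/32
  leading term y^2: subtract (15/64)·g_2 from 15/64y^2 - 31/64y - 23/32 → 0
  normal form = 0.
Since the normal form is 0, p ∈ I.

The remainder on division by a Gröbner basis is unique — it is the normal form.

-x^2 - xy + 3x + 51/64y - 141/64 lies in I (it reduces to 0).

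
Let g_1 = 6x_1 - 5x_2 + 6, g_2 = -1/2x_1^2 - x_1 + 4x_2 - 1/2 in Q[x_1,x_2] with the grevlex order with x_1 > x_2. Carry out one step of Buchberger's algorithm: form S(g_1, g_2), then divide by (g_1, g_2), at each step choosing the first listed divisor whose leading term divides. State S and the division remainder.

lcm(LM(g_1), LM(g_2)) = x_1^2.
S = (lcm/LT(g_1))·g_1 − (lcm/LT(g_2))·g_2 = -5/6x_1x_2 - x_1 + 8x_2 - 1.
Reduce S modulo (g_1, g_2) in that order:
  leading term x_1x_2: subtract (-5/36x_2)·g_1 from -5/6x_1x_2 - x_1 + 8x_2 - 1 → -25/36x_2^2 - x_1 + 53/6x_2 - 1
  leading term x_2^2: no divisor's leading term divides it; move -25/36x_2^2 to the remainder.
  leading term x_1: subtract (-1/6)·g_1 from -x_1 + 53/6x_2 - 1 → 8x_2
  leading term x_2: no divisor's leading term divides it; move 8x_2 to the remainder.
The remainder -25/36x_2^2 + 8x_2 is nonzero, so it would be added as the next basis element.

S(g_1, g_2) = -5/6x_1x_2 - x_1 + 8x_2 - 1; remainder on division = -25/36x_2^2 + 8x_2.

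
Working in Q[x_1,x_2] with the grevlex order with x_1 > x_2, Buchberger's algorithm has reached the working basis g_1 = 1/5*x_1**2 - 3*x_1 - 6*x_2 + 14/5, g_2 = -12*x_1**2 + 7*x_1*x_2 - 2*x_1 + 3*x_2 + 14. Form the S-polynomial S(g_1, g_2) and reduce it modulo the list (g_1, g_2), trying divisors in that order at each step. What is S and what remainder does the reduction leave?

lcm(LM(g_1), LM(g_2)) = x_1**2.
S = (lcm/LT(g_1))·g_1 − (lcm/LT(g_2))·g_2 = 7/12*x_1*x_2 - 91/6*x_1 - 119/4*x_2 + 91/6.
Reduce S modulo (g_1, g_2) in that order:
  leading term x_1*x_2: no divisor's leading term divides it; move 7/12*x_1*x_2 to the remainder.
  leading term x_1: no divisor's leading term divides it; move -91/6*x_1 to the remainder.
  leading term x_2: no divisor's leading term divides it; move -119/4*x_2 to the remainder.
  leading term 1: no divisor's leading term divides it; move 91/6 to the remainder.
The remainder 7/12*x_1*x_2 - 91/6*x_1 - 119/4*x_2 + 91/6 is nonzero, so it would be added as the next basis element.

S(g_1, g_2) = 7/12*x_1*x_2 - 91/6*x_1 - 119/4*x_2 + 91/6; remainder on division = 7/12*x_1*x_2 - 91/6*x_1 - 119/4*x_2 + 91/6.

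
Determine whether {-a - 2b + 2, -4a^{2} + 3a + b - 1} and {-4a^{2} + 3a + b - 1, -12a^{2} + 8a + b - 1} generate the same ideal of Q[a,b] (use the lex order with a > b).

Yes, the ideals are equal.

Equality of ideals is decidable: compute both reduced Gröbner bases (unique for the ordering) and check whether they agree.
Buchberger on the first generating set:
f_1 = -a - 2b + 2, LT = a.
f_2 = -4a^{2} + 3a + b - 1, LT = a^{2}.

S(f_1,f_2): lcm = a^{2}. S = 2ab - \tfrac{5}{4}a + \tfrac{1}{4}b - \tfrac{1}{4}.
  reduce S modulo (f_1, f_2):
  remainder -4b^{2} + \tfrac{27}{4}b - \tfrac{11}{4} ≠ 0; add g_3 = -4b^{2} + \tfrac{27}{4}b - \tfrac{11}{4} to the basis.

The other S-polynomials (S(f_1,g_3), S(f_2,g_3)) all reduce to 0 modulo the current basis, so we have a Gröbner basis.
Inter-reduce: drop elements whose leading term is divisible by another's, tail-reduce, and make monic.
Reduced Gröbner basis: {a + 2b - 2, b^{2} - \tfrac{27}{16}b + \tfrac{11}{16}}.

Buchberger on the second generating set:
h_1 = -4a^{2} + 3a + b - 1, LT = a^{2}.
h_2 = -12a^{2} + 8a + b - 1, LT = a^{2}.

S(h_1,h_2): lcm = a^{2}. S = -\tfrac{1}{12}a - \tfrac{1}{6}b + \tfrac{1}{6}.
  reduce S modulo (h_1, h_2):
  remainder -\tfrac{1}{12}a - \tfrac{1}{6}b + \tfrac{1}{6} ≠ 0; add k_3 = -\tfrac{1}{12}a - \tfrac{1}{6}b + \tfrac{1}{6} to the basis.

S(h_1,k_3): lcm = a^{2}. S = -2ab + \tfrac{5}{4}a - \tfrac{1}{4}b + \tfrac{1}{4}.
  reduce S modulo (h_1, h_2, k_3):
  remainder 4b^{2} - \tfrac{27}{4}b + \tfrac{11}{4} ≠ 0; add k_4 = 4b^{2} - \tfrac{27}{4}b + \tfrac{11}{4} to the basis.

The other S-polynomials (S(h_2,k_3), S(h_1,k_4), S(h_2,k_4), S(k_3,k_4)) all reduce to 0 modulo the current basis, so we have a Gröbner basis.
Inter-reduce: drop elements whose leading term is divisible by another's, tail-reduce, and make monic.
Reduced Gröbner basis: {a + 2b - 2, b^{2} - \tfrac{27}{16}b + \tfrac{11}{16}}.

These coincide, so the ideals are equal.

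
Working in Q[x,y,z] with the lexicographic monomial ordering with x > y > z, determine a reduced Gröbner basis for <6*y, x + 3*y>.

G = {x, y}

f_1 = 6*y, LT = y.
f_2 = x + 3*y, LT = x.

The S-polynomials (S(f_1,f_2)) all reduce to 0 modulo the current basis, so we have a Gröbner basis.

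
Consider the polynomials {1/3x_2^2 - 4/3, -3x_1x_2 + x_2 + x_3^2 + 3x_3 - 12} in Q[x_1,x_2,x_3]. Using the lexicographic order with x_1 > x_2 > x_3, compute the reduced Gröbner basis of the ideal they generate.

G = {x_1 - 1/12x_2x_3^2 - 1/4x_2x_3 + x_2 - 1/3, x_2^2 - 4}

The reduced Gröbner basis is the canonical form of the ideal for this ordering.

f_1 = 1/3x_2^2 - 4/3, LT = x_2^2.
f_2 = -3x_1x_2 + x_2 + x_3^2 + 3x_3 - 12, LT = x_1x_2.

S(f_1,f_2): lcm = x_1x_2^2. S = -4x_1 + 1/3x_2^2 + 1/3x_2x_3^2 + x_2x_3 - 4x_2.
  leading term x_1: no divisor's leading term divides it; move -4x_1 to the remainder.
  leading term x_2^2: subtract (1)·f_1 from 1/3x_2^2 + 1/3x_2x_3^2 + x_2x_3 - 4x_2 → 1/3x_2x_3^2 + x_2x_3 - 4x_2 + 4/3
  leading term x_2x_3^2: no divisor's leading term divides it; move 1/3x_2x_3^2 to the remainder.
  leading term x_2x_3: no divisor's leading term divides it; move x_2x_3 to the remainder.
  leading term x_2: no divisor's leading term divides it; move -4x_2 to the remainder.
  leading term 1: no divisor's leading term divides it; move 4/3 to the remainder.
  remainder -4x_1 + 1/3x_2x_3^2 + x_2x_3 - 4x_2 + 4/3 ≠ 0; add g_3 = -4x_1 + 1/3x_2x_3^2 + x_2x_3 - 4x_2 + 4/3 to the basis.

The other S-polynomials (S(f_1,g_3), S(f_2,g_3)) all reduce to 0 modulo the current basis, so we have a Gröbner basis.
Inter-reduce: drop elements whose leading term is divisible by another's, tail-reduce, and make monic.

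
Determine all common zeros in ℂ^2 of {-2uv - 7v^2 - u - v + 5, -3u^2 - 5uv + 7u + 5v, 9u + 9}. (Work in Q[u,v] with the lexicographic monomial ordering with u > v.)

Compute a lex Gröbner basis by Buchberger's algorithm.
f_1 = -2uv - u - 7v^2 - v + 5, LT = uv.
f_2 = -3u^2 - 5uv + 7u + 5v, LT = u^2.
f_3 = 9u + 9, LT = u.

S(f_1,f_2): lcm = u^2v. S = 1/2u^2 + 11/6uv^2 + 17/6uv - 5/2u + 5/3v^2.
  leading term u^2: subtract (-1/6)·f_2 from 1/2u^2 + 11/6uv^2 + 17/6uv - 5/2u + 5/3v^2 → 11/6uv^2 + 2uv - 4/3u + 5/3v^2 + 5/6v
  leading term uv^2: subtract (-11/12v)·f_1 from 11/6uv^2 + 2uv - 4/3u + 5/3v^2 + 5/6v → 13/12uv - 4/3u - 77/12v^3 + 3/4v^2 + 65/12v
  leading term uv: subtract (-13/24)·f_1 from 13/12uv - 4/3u - 77/12v^3 + 3/4v^2 + 65/12v → -15/8u - 77/12v^3 - 73/24v^2 + 39/8v + 65/24
  leading term u: subtract (-5/24)·f_3 from -15/8u - 77/12v^3 - 73/24v^2 + 39/8v + 65/24 → -77/12v^3 - 73/24v^2 + 39/8v + 55/12
  leading term v^3: no divisor's leading term divides it; move -77/12v^3 to the remainder.
  leading term v^2: no divisor's leading term divides it; move -73/24v^2 to the remainder.
  leading term v: no divisor's leading term divides it; move 39/8v to the remainder.
  leading term 1: no divisor's leading term divides it; move 55/12 to the remainder.
  remainder -77/12v^3 - 73/24v^2 + 39/8v + 55/12 ≠ 0; add h_4 = -77/12v^3 - 73/24v^2 + 39/8v + 55/12 to the basis.

S(f_1,f_3): lcm = uv. S = 1/2u + 7/2v^2 - 1/2v - 5/2.
  leading term u: subtract (1/18)·f_3 from 1/2u + 7/2v^2 - 1/2v - 5/2 → 7/2v^2 - 1/2v - 3
  leading term v^2: no divisor's leading term divides it; move 7/2v^2 to the remainder.
  leading term v: no divisor's leading term divides it; move -1/2v to the remainder.
  leading term 1: no divisor's leading term divides it; move -3 to the remainder.
  remainder 7/2v^2 - 1/2v - 3 ≠ 0; add h_5 = 7/2v^2 - 1/2v - 3 to the basis.

S(f_2,f_3): lcm = u^2. S = 5/3uv - 10/3u - 5/3v.
  leading term uv: subtract (-5/6)·f_1 from 5/3uv - 10/3u - 5/3v → -25/6u - 35/6v^2 - 5/2v + 25/6
  leading term u: subtract (-25/54)·f_3 from -25/6u - 35/6v^2 - 5/2v + 25/6 → -35/6v^2 - 5/2v + 25/3
  leading term v^2: subtract (-5/3)·h_5 from -35/6v^2 - 5/2v + 25/3 → -10/3v + 10/3
  leading term v: no divisor's leading term divides it; move -10/3v to the remainder.
  leading term 1: no divisor's leading term divides it; move 10/3 to the remainder.
  remainder -10/3v + 10/3 ≠ 0; add h_6 = -10/3v + 10/3 to the basis.

The other S-polynomials (S(f_1,h_4), S(f_2,h_4), S(f_3,h_4), S(f_1,h_5), S(f_2,h_5), S(f_3,h_5), S(h_4,h_5), S(f_1,h_6), S(f_2,h_6), S(f_3,h_6), S(h_4,h_6), S(h_5,h_6)) all reduce to 0 modulo the current basis, so we have a Gröbner basis.
Inter-reduce: drop elements whose leading term is divisible by another's, tail-reduce, and make monic.
Reduced Gröbner basis: {u + 1, v - 1}.

Since the basis is lex-ordered, v - 1 is univariate in v. Its roots are {1}. Back-substituting each root into the other basis elements fixes the other coordinates.
  v = 1: the earlier basis element becomes u + 1 = 0, giving u = -1 — point (-1, 1).
Check: every point annihilates each of the original generators.

{(-1, 1)}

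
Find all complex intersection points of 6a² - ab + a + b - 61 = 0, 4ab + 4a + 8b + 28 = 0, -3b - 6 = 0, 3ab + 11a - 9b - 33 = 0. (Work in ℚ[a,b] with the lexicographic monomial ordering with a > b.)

Compute a lex Gröbner basis by Buchberger's algorithm.
f_1 = 6a² - ab + a + b - 61, LT = a².
f_2 = 4ab + 4a + 8b + 28, LT = ab.
f_3 = -3b - 6, LT = b.
f_4 = 3ab + 11a - 9b - 33, LT = ab.

S(f_1,f_2): lcm = a²b. S = -a² - ⅙ab² - 11/6ab - 7a + ⅙b² - 61/6b.
  leading term a²: subtract (-⅙)·f_1 from -a² - ⅙ab² - 11/6ab - 7a + ⅙b² - 61/6b → -⅙ab² - 2ab - 41/6a + ⅙b² - 10b - 61/6
  leading term ab²: subtract (-1/24b)·f_2 from -⅙ab² - 2ab - 41/6a + ⅙b² - 10b - 61/6 → -11/6ab - 41/6a + ½b² - 53/6b - 61/6
  leading term ab: subtract (-11/24)·f_2 from -11/6ab - 41/6a + ½b² - 53/6b - 61/6 → -5a + ½b² - 31/6b + 8/3
  leading term a: no divisor's leading term divides it; move -5a to the remainder.
  leading term b²: subtract (-⅙b)·f_3 from ½b² - 31/6b + 8/3 → -37/6b + 8/3
  leading term b: subtract (37/18)·f_3 from -37/6b + 8/3 → 15
  leading term 1: no divisor's leading term divides it; move 15 to the remainder.
  remainder -5a + 15 ≠ 0; add h_5 = -5a + 15 to the basis.

The other S-polynomials (S(f_1,f_3), S(f_1,f_4), S(f_2,f_3), S(f_2,f_4), S(f_3,f_4), S(f_1,h_5), S(f_2,h_5), S(f_3,h_5), S(f_4,h_5)) all reduce to 0 modulo the current basis, so we have a Gröbner basis.
Inter-reduce: drop elements whose leading term is divisible by another's, tail-reduce, and make monic.
Reduced Gröbner basis: {a - 3, b + 2}.

The lex basis is triangular: the last element involves only b. Solving b + 2 = 0 gives b ∈ {-2}; substituting each value into the earlier elements determines the remaining variables.
  b = -2: the earlier basis element becomes a - 3 = 0, giving a = 3 — point (3, -2).
Each listed point satisfies every original equation (direct substitution).

{(3, -2)}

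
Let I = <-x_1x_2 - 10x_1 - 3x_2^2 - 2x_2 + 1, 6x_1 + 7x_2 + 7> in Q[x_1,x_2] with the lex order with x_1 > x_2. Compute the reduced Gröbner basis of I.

f_1 = -x_1x_2 - 10x_1 - 3x_2^2 - 2x_2 + 1, LT = x_1x_2.
f_2 = 6x_1 + 7x_2 + 7, LT = x_1.

S(f_1,f_2): lcm = x_1x_2. S = 10x_1 + 11/6x_2^2 + 5/6x_2 - 1.
  reduce S modulo (f_1, f_2):
  remainder 11/6x_2^2 - 65/6x_2 - 38/3 ≠ 0; add g_3 = 11/6x_2^2 - 65/6x_2 - 38/3 to the basis.

The other S-polynomials (S(f_1,g_3), S(f_2,g_3)) all reduce to 0 modulo the current basis, so we have a Gröbner basis.
Inter-reduce: drop elements whose leading term is divisible by another's, tail-reduce, and make monic.

G = {x_1 + 7/6x_2 + 7/6, x_2^2 - 65/11x_2 - 76/11}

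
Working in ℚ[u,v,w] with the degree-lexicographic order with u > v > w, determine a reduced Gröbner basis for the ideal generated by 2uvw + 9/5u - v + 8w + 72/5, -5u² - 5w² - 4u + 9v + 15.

G = {vw³ - 9/5v²w + ½uv - 4uw - 3vw + 9/10w² - 36/5u - 61/50v - 16/5w - 423/50, uvw + 9/10u - ½v + 4w + 36/5, u² + w² + ⅘u - 9/5v - 3}

The reduced Gröbner basis is the canonical form of the ideal for this ordering.

f_1 = 2uvw + 9/5u - v + 8w + 72/5, LT = uvw.
f_2 = -5u² - 5w² - 4u + 9v + 15, LT = u².

S(f_1,f_2): lcm = u²vw. S = -vw³ - ⅘uvw + 9/5v²w + 9/10u² - ½uv + 4uw + 3vw + 36/5u.
  reduce S modulo (f_1, f_2):
  remainder -vw³ + 9/5v²w - ½uv + 4uw + 3vw - 9/10w² + 36/5u + 61/50v + 16/5w + 423/50 ≠ 0; add g_3 = -vw³ + 9/5v²w - ½uv + 4uw + 3vw - 9/10w² + 36/5u + 61/50v + 16/5w + 423/50 to the basis.

The other S-polynomials (S(f_1,g_3), S(f_2,g_3)) all reduce to 0 modulo the current basis, so we have a Gröbner basis.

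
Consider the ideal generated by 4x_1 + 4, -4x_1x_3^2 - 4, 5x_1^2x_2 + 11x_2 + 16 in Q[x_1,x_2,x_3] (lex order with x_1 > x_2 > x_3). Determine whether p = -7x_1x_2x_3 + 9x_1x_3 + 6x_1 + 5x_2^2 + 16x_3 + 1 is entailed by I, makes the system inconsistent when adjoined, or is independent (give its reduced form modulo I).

-7x_1x_2x_3 + 9x_1x_3 + 6x_1 + 5x_2^2 + 16x_3 + 1 lies in I (it reduces to 0).

First compute the reduced Gröbner basis of I by Buchberger's algorithm.
f_1 = 4x_1 + 4, LT = x_1.
f_2 = -4x_1x_3^2 - 4, LT = x_1x_3^2.
f_3 = 5x_1^2x_2 + 11x_2 + 16, LT = x_1^2x_2.

S(f_1,f_2): lcm = x_1x_3^2. S = x_3^2 - 1.
  leading term x_3^2: no divisor's leading term divides it; move x_3^2 to the remainder.
  leading term 1: no divisor's leading term divides it; move -1 to the remainder.
  remainder x_3^2 - 1 ≠ 0; add h_4 = x_3^2 - 1 to the basis.

S(f_1,f_3): lcm = x_1^2x_2. S = x_1x_2 - 11/5x_2 - 16/5.
  leading term x_1x_2: subtract (1/4x_2)·f_1 from x_1x_2 - 11/5x_2 - 16/5 → -16/5x_2 - 16/5
  leading term x_2: no divisor's leading term divides it; move -16/5x_2 to the remainder.
  leading term 1: no divisor's leading term divides it; move -16/5 to the remainder.
  remainder -16/5x_2 - 16/5 ≠ 0; add h_5 = -16/5x_2 - 16/5 to the basis.

The other S-polynomials (S(f_2,f_3), S(f_1,h_4), S(f_2,h_4), S(f_3,h_4), S(f_1,h_5), S(f_2,h_5), S(f_3,h_5), S(h_4,h_5)) all reduce to 0 modulo the current basis, so we have a Gröbner basis.
Inter-reduce: drop elements whose leading term is divisible by another's, tail-reduce, and make monic.
Reduced Gröbner basis: {x_1 + 1, x_2 + 1, x_3^2 - 1}.
Label its elements g_1 = x_1 + 1, g_2 = x_2 + 1, g_3 = x_3^2 - 1.

Reduce p = -7x_1x_2x_3 + 9x_1x_3 + 6x_1 + 5x_2^2 + 16x_3 + 1 modulo G:
  leading term x_1x_2x_3: subtract (-7x_2x_3)·g_1 from -7x_1x_2x_3 + 9x_1x_3 + 6x_1 + 5x_2^2 + 16x_3 + 1 → 9x_1x_3 + 6x_1 + 5x_2^2 + 7x_2x_3 + 16x_3 + 1
  leading term x_1x_3: subtract (9x_3)·g_1 from 9x_1x_3 + 6x_1 + 5x_2^2 + 7x_2x_3 + 16x_3 + 1 → 6x_1 + 5x_2^2 + 7x_2x_3 + 7x_3 + 1
  leading term x_1: subtract (6)·g_1 from 6x_1 + 5x_2^2 + 7x_2x_3 + 7x_3 + 1 → 5x_2^2 + 7x_2x_3 + 7x_3 - 5
  leading term x_2^2: subtract (5x_2)·g_2 from 5x_2^2 + 7x_2x_3 + 7x_3 - 5 → 7x_2x_3 - 5x_2 + 7x_3 - 5
  leading term x_2x_3: subtract (7x_3)·g_2 from 7x_2x_3 - 5x_2 + 7x_3 - 5 → -5x_2 - 5
  leading term x_2: subtract (-5)·g_2 from -5x_2 - 5 → 0
  normal form = 0.
Since the normal form is 0, p ∈ I.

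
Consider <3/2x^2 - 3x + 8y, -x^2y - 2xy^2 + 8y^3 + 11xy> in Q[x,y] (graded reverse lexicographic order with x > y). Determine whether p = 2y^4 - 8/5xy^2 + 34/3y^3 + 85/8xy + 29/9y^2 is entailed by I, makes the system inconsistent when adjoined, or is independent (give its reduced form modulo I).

2y^4 - 8/5xy^2 + 34/3y^3 + 85/8xy + 29/9y^2 is independent of I; its normal form modulo I is -32/5y^3 - 41/5xy - 64/15y^2.

First compute the reduced Gröbner basis of I by Buchberger's algorithm.
f_1 = 3/2x^2 - 3x + 8y, LT = x^2.
f_2 = -x^2y - 2xy^2 + 8y^3 + 11xy, LT = x^2y.

S(f_1,f_2): lcm = x^2y. S = -2xy^2 + 8y^3 + 9xy + 16/3y^2.
  reduce S modulo (f_1, f_2):
  remainder -2xy^2 + 8y^3 + 9xy + 16/3y^2 ≠ 0; add h_3 = -2xy^2 + 8y^3 + 9xy + 16/3y^2 to the basis.

S(f_1,h_3): lcm = x^2y^2. S = 4xy^3 + 9/2x^2y + 2/3xy^2 + 16/3y^3.
  reduce S modulo (f_1, f_2, h_3):
  remainder 16y^4 + 272/3y^3 + 93xy + 232/9y^2 ≠ 0; add h_4 = 16y^4 + 272/3y^3 + 93xy + 232/9y^2 to the basis.

The other S-polynomials (S(f_2,h_3), S(f_1,h_4), S(f_2,h_4), S(h_3,h_4)) all reduce to 0 modulo the current basis, so we have a Gröbner basis.
Inter-reduce: drop elements whose leading term is divisible by another's, tail-reduce, and make monic.
Reduced Gröbner basis: {y^4 + 17/3y^3 + 93/16xy + 29/18y^2, xy^2 - 4y^3 - 9/2xy - 8/3y^2, x^2 - 2x + 16/3y}.
Label its elements g_1 = y^4 + 17/3y^3 + 93/16xy + 29/18y^2, g_2 = xy^2 - 4y^3 - 9/2xy - 8/3y^2, g_3 = x^2 - 2x + 16/3y.

Reduce p = 2y^4 - 8/5xy^2 + 34/3y^3 + 85/8xy + 29/9y^2 modulo G:
  leading term y^4: subtract (2)·g_1 from 2y^4 - 8/5xy^2 + 34/3y^3 + 85/8xy + 29/9y^2 → -8/5xy^2 - xy
  leading term xy^2: subtract (-8/5)·g_2 from -8/5xy^2 - xy → -32/5y^3 - 41/5xy - 64/15y^2
  leading term y^3: no divisor's leading term divides it; move -32/5y^3 to the remainder.
  leading term xy: no divisor's leading term divides it; move -41/5xy to the remainder.
  leading term y^2: no divisor's leading term divides it; move -64/15y^2 to the remainder.
  normal form = -32/5y^3 - 41/5xy - 64/15y^2.
The normal form is nonzero, so p ∉ I. Since p minus its normal form lies in I, I + (p) = I + (r) where r = -32/5y^3 - 41/5xy - 64/15y^2; decide whether this ideal is the whole ring.
Run Buchberger on G together with r (pairs among the g_i already reduce to 0 since G is a Gröbner basis):
g_1 = y^4 + 17/3y^3 + 93/16xy + 29/18y^2, LT = y^4.
g_2 = xy^2 - 4y^3 - 9/2xy - 8/3y^2, LT = xy^2.
g_3 = x^2 - 2x + 16/3y, LT = x^2.
r = -32/5y^3 - 41/5xy - 64/15y^2, LT = y^3.

S(g_1,r): lcm = y^4. S = -41/32xy^2 + 5y^3 + 93/16xy + 29/18y^2.
  reduce S modulo (g_1, g_2, g_3, r):
  remainder 53/256xy - 31/18y^2 ≠ 0; add m_5 = 53/256xy - 31/18y^2 to the basis.

S(g_2,r): lcm = xy^3. S = -4y^4 - 41/32x^2y - 31/6xy^2 - 8/3y^3.
  reduce S modulo (g_1, g_2, g_3, r, m_5):
  remainder -40831/2862y^2 ≠ 0; add m_6 = -40831/2862y^2 to the basis.

The other S-polynomials (S(g_1,g_2), S(g_1,g_3), S(g_2,g_3), S(g_3,r), S(g_1,m_5), S(g_2,m_5), S(g_3,m_5), S(r,m_5), S(g_1,m_6), S(g_2,m_6), S(g_3,m_6), S(r,m_6), S(m_5,m_6)) all reduce to 0 modulo the current basis, so we have a Gröbner basis.
Inter-reduce: drop elements whose leading term is divisible by another's, tail-reduce, and make monic.
Reduced Gröbner basis: {x^2 - 2x + 16/3y, xy, y^2}.
The reduced Gröbner basis of I + (p) is {x^2 - 2x + 16/3y, xy, y^2} ≠ {1}, a proper ideal, so the enlarged system stays consistent: p is independent of I, with normal form -32/5y^3 - 41/5xy - 64/15y^2.

Ideal membership is decidable via reduction modulo a Gröbner basis.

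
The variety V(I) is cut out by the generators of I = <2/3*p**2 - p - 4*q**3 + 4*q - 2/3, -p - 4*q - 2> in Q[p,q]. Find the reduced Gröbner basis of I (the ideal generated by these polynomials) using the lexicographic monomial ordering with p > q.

G = {p + 4*q + 2, q**3 - 8/3*q**2 - 14/3*q - 1}

Buchberger's algorithm terminates because the ascending chain of leading-term ideals stabilizes.

f_1 = 2/3*p**2 - p - 4*q**3 + 4*q - 2/3, LT = p**2.
f_2 = -p - 4*q - 2, LT = p.

S(f_1,f_2): lcm = p**2. S = -4*p*q - 7/2*p - 6*q**3 + 6*q - 1.
  leading term p*q: subtract (4*q)·f_2 from -4*p*q - 7/2*p - 6*q**3 + 6*q - 1 → -7/2*p - 6*q**3 + 16*q**2 + 14*q - 1
  leading term p: subtract (7/2)·f_2 from -7/2*p - 6*q**3 + 16*q**2 + 14*q - 1 → -6*q**3 + 16*q**2 + 28*q + 6
  leading term q**3: no divisor's leading term divides it; move -6*q**3 to the remainder.
  leading term q**2: no divisor's leading term divides it; move 16*q**2 to the remainder.
  leading term q: no divisor's leading term divides it; move 28*q to the remainder.
  leading term 1: no divisor's leading term divides it; move 6 to the remainder.
  remainder -6*q**3 + 16*q**2 + 28*q + 6 ≠ 0; add g_3 = -6*q**3 + 16*q**2 + 28*q + 6 to the basis.

The other S-polynomials (S(f_1,g_3), S(f_2,g_3)) all reduce to 0 modulo the current basis, so we have a Gröbner basis.
Inter-reduce: drop elements whose leading term is divisible by another's, tail-reduce, and make monic.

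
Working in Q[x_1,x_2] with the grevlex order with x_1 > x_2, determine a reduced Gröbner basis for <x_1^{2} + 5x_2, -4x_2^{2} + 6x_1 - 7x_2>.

f_1 = x_1^{2} + 5x_2, LT = x_1^{2}.
f_2 = -4x_2^{2} + 6x_1 - 7x_2, LT = x_2^{2}.

The S-polynomials (S(f_1,f_2)) all reduce to 0 modulo the current basis, so we have a Gröbner basis.

G = {x_1^{2} + 5x_2, x_2^{2} - \tfrac{3}{2}x_1 + \tfrac{7}{4}x_2}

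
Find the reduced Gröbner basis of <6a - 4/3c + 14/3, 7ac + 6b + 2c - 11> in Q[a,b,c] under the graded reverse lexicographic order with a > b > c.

f_1 = 6a - 4/3c + 14/3, LT = a.
f_2 = 7ac + 6b + 2c - 11, LT = ac.

S(f_1,f_2): lcm = ac. S = -2/9c^2 - 6/7b + 31/63c + 11/7.
  leading term c^2: no divisor's leading term divides it; move -2/9c^2 to the remainder.
  leading term b: no divisor's leading term divides it; move -6/7b to the remainder.
  leading term c: no divisor's leading term divides it; move 31/63c to the remainder.
  leading term 1: no divisor's leading term divides it; move 11/7 to the remainder.
  remainder -2/9c^2 - 6/7b + 31/63c + 11/7 ≠ 0; add g_3 = -2/9c^2 - 6/7b + 31/63c + 11/7 to the basis.

S(f_1,g_3): leading monomials are coprime, so the S-polynomial reduces to 0 (Buchberger's first criterion).
S(f_2,g_3): lcm = ac^2. S = -27/7ab + 31/14ac + 6/7bc + 2/7c^2 + 99/14a - 11/7c.
  leading term ab: subtract (-9/14b)·f_1 from -27/7ab + 31/14ac + 6/7bc + 2/7c^2 + 99/14a - 11/7c → 31/14ac + 2/7c^2 + 99/14a + 3b - 11/7c
  leading term ac: subtract (31/84c)·f_1 from 31/14ac + 2/7c^2 + 99/14a + 3b - 11/7c → 7/9c^2 + 99/14a + 3b - 415/126c
  leading term c^2: subtract (-7/2)·g_3 from 7/9c^2 + 99/14a + 3b - 415/126c → 99/14a - 11/7c + 11/2
  leading term a: subtract (33/28)·f_1 from 99/14a - 11/7c + 11/2 → 0
  remainder 0.

Every S-polynomial of the final basis reduces to 0, so we have a Gröbner basis.
Inter-reduce: drop elements whose leading term is divisible by another's, tail-reduce, and make monic.

G = {c^2 + 27/7b - 31/14c - 99/14, a - 2/9c + 7/9}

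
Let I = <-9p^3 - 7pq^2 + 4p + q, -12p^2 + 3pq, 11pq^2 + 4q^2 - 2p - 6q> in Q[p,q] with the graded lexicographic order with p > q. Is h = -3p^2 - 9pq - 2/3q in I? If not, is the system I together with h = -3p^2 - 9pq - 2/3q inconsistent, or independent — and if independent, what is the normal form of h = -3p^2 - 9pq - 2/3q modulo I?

First compute the reduced Gröbner basis of I by Buchberger's algorithm.
f_1 = -9p^3 - 7pq^2 + 4p + q, LT = p^3.
f_2 = -12p^2 + 3pq, LT = p^2.
f_3 = 11pq^2 + 4q^2 - 2p - 6q, LT = pq^2.

S(f_1,f_2): lcm = p^3. S = 1/4p^2q + 7/9pq^2 - 4/9p - 1/9q.
  reduce S modulo (f_1, f_2, f_3):
  remainder -11/36q^2 - 7/24p + 25/72q ≠ 0; add k_4 = -11/36q^2 - 7/24p + 25/72q to the basis.

S(f_1,f_3): lcm = p^3q^2. S = 7/9pq^4 - 4/11p^2q^2 + 2/11p^3 + 6/11p^2q - 4/9pq^2 - 1/9q^3.
  reduce S modulo (f_1, f_2, f_3, k_4):
  remainder -107/2662pq + 4749/58564p - 537/58564q ≠ 0; add k_5 = -107/2662pq + 4749/58564p - 537/58564q to the basis.

S(f_2,f_3): lcm = p^2q^2. S = -1/4pq^3 - 4/11pq^2 + 2/11p^2 + 6/11pq.
  reduce S modulo (f_1, f_2, f_3, k_4, k_5):
  remainder 435547/569668p - 108399/569668q ≠ 0; add k_6 = 435547/569668p - 108399/569668q to the basis.

S(f_3,k_4): lcm = pq^2. S = -21/22p^2 + 25/22pq + 4/11q^2 - 2/11p - 6/11q.
  reduce S modulo (f_1, f_2, f_3, k_4, k_5, k_6):
  remainder -7804/435547q ≠ 0; add k_7 = -7804/435547q to the basis.

The other S-polynomials (S(f_1,k_4), S(f_2,k_4), S(f_1,k_5), S(f_2,k_5), S(f_3,k_5), S(k_4,k_5), S(f_1,k_6), S(f_2,k_6), S(f_3,k_6), S(k_4,k_6), S(k_5,k_6), S(f_1,k_7), S(f_2,k_7), S(f_3,k_7), S(k_4,k_7), S(k_5,k_7), S(k_6,k_7)) all reduce to 0 modulo the current basis, so we have a Gröbner basis.
Inter-reduce: drop elements whose leading term is divisible by another's, tail-reduce, and make monic.
Reduced Gröbner basis: {p, q}.
Label its elements g_1 = p, g_2 = q.

Reduce h = -3p^2 - 9pq - 2/3q modulo G:
  leading term p^2: subtract (-3p)·g_1 from -3p^2 - 9pq - 2/3q → -9pq - 2/3q
  leading term pq: subtract (-9q)·g_1 from -9pq - 2/3q → -2/3q
  leading term q: subtract (-2/3)·g_2 from -2/3q → 0
  normal form = 0.
Since the normal form is 0, h ∈ I.

-3p^2 - 9pq - 2/3q lies in I (it reduces to 0).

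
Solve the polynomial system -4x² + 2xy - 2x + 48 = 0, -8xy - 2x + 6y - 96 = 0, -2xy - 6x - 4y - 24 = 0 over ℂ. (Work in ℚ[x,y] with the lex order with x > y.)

{(-3, 3)}

Compute a lex Gröbner basis by Buchberger's algorithm.
f_1 = -4x² + 2xy - 2x + 48, LT = x².
f_2 = -8xy - 2x + 6y - 96, LT = xy.
f_3 = -2xy - 6x - 4y - 24, LT = xy.

S(f_1,f_2): lcm = x²y. S = -¼x² - ½xy² + 5/4xy - 12x - 12y.
  leading term x²: subtract (1/16)·f_1 from -¼x² - ½xy² + 5/4xy - 12x - 12y → -½xy² + 9/8xy - 95/8x - 12y - 3
  leading term xy²: subtract (1/16y)·f_2 from -½xy² + 9/8xy - 95/8x - 12y - 3 → 5/4xy - 95/8x - ⅜y² - 6y - 3
  leading term xy: subtract (-5/32)·f_2 from 5/4xy - 95/8x - ⅜y² - 6y - 3 → -195/16x - ⅜y² - 81/16y - 18
  leading term x: no divisor's leading term divides it; move -195/16x to the remainder.
  leading term y²: no divisor's leading term divides it; move -⅜y² to the remainder.
  leading term y: no divisor's leading term divides it; move -81/16y to the remainder.
  leading term 1: no divisor's leading term divides it; move -18 to the remainder.
  remainder -195/16x - ⅜y² - 81/16y - 18 ≠ 0; add h_4 = -195/16x - ⅜y² - 81/16y - 18 to the basis.

S(f_1,f_3): lcm = x²y. S = -3x² - ½xy² - 3/2xy - 12x - 12y.
  leading term x²: subtract (¾)·f_1 from -3x² - ½xy² - 3/2xy - 12x - 12y → -½xy² - 3xy - 21/2x - 12y - 36
  leading term xy²: subtract (1/16y)·f_2 from -½xy² - 3xy - 21/2x - 12y - 36 → -23/8xy - 21/2x - ⅜y² - 6y - 36
  leading term xy: subtract (23/64)·f_2 from -23/8xy - 21/2x - ⅜y² - 6y - 36 → -313/32x - ⅜y² - 261/32y - 3/2
  leading term x: subtract (313/390)·h_4 from -313/32x - ⅜y² - 261/32y - 3/2 → -77/1040y² - 4257/1040y + 1683/130
  leading term y²: no divisor's leading term divides it; move -77/1040y² to the remainder.
  leading term y: no divisor's leading term divides it; move -4257/1040y to the remainder.
  leading term 1: no divisor's leading term divides it; move 1683/130 to the remainder.
  remainder -77/1040y² - 4257/1040y + 1683/130 ≠ 0; add h_5 = -77/1040y² - 4257/1040y + 1683/130 to the basis.

S(f_2,f_3): lcm = xy. S = -11/4x - 11/4y.
  leading term x: subtract (44/195)·h_4 from -11/4x - 11/4y → 11/130y² - 209/130y + 264/65
  leading term y²: subtract (-8/7)·h_5 from 11/130y² - 209/130y + 264/65 → -44/7y + 132/7
  leading term y: no divisor's leading term divides it; move -44/7y to the remainder.
  leading term 1: no divisor's leading term divides it; move 132/7 to the remainder.
  remainder -44/7y + 132/7 ≠ 0; add h_6 = -44/7y + 132/7 to the basis.

The other S-polynomials (S(f_1,h_4), S(f_2,h_4), S(f_3,h_4), S(f_1,h_5), S(f_2,h_5), S(f_3,h_5), S(h_4,h_5), S(f_1,h_6), S(f_2,h_6), S(f_3,h_6), S(h_4,h_6), S(h_5,h_6)) all reduce to 0 modulo the current basis, so we have a Gröbner basis.
Inter-reduce: drop elements whose leading term is divisible by another's, tail-reduce, and make monic.
Reduced Gröbner basis: {x + 3, y - 3}.

Since the basis is lex-ordered, y - 3 is univariate in y. Its roots are {3}. Back-substituting each root into the other basis elements fixes the other coordinates.
  y = 3: the earlier basis element becomes x + 3 = 0, giving x = -3 — point (-3, 3).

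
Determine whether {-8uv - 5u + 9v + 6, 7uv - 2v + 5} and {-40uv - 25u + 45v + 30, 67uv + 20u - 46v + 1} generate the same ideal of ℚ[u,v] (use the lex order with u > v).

Yes, the ideals are equal.

Equality of ideals is decidable: compute both reduced Gröbner bases (unique for the ordering) and check whether they agree.
Buchberger on the first generating set:
f_1 = -8uv - 5u + 9v + 6, LT = uv.
f_2 = 7uv - 2v + 5, LT = uv.

S(f_1,f_2): lcm = uv. S = ⅝u - 47/56v - 41/28.
  reduce S modulo (f_1, f_2):
  remainder ⅝u - 47/56v - 41/28 ≠ 0; add g_3 = ⅝u - 47/56v - 41/28 to the basis.

S(f_1,g_3): lcm = uv. S = ⅝u + 47/35v² + 341/280v - ¾.
  reduce S modulo (f_1, f_2, g_3):
  remainder 47/35v² + 72/35v + 5/7 ≠ 0; add g_4 = 47/35v² + 72/35v + 5/7 to the basis.

The other S-polynomials (S(f_2,g_3), S(f_1,g_4), S(f_2,g_4), S(g_3,g_4)) all reduce to 0 modulo the current basis, so we have a Gröbner basis.
Inter-reduce: drop elements whose leading term is divisible by another's, tail-reduce, and make monic.
Reduced Gröbner basis: {u - 47/35v - 82/35, v² + 72/47v + 25/47}.

Buchberger on the second generating set:
h_1 = -40uv - 25u + 45v + 30, LT = uv.
h_2 = 67uv + 20u - 46v + 1, LT = uv.

S(h_1,h_2): lcm = uv. S = 175/536u - 235/536v - 205/268.
  reduce S modulo (h_1, h_2):
  remainder 175/536u - 235/536v - 205/268 ≠ 0; add k_3 = 175/536u - 235/536v - 205/268 to the basis.

S(h_1,k_3): lcm = uv. S = ⅝u + 47/35v² + 341/280v - ¾.
  reduce S modulo (h_1, h_2, k_3):
  remainder 47/35v² + 72/35v + 5/7 ≠ 0; add k_4 = 47/35v² + 72/35v + 5/7 to the basis.

The other S-polynomials (S(h_2,k_3), S(h_1,k_4), S(h_2,k_4), S(k_3,k_4)) all reduce to 0 modulo the current basis, so we have a Gröbner basis.
Inter-reduce: drop elements whose leading term is divisible by another's, tail-reduce, and make monic.
Reduced Gröbner basis: {u - 47/35v - 82/35, v² + 72/47v + 25/47}.

These coincide, so the ideals are equal.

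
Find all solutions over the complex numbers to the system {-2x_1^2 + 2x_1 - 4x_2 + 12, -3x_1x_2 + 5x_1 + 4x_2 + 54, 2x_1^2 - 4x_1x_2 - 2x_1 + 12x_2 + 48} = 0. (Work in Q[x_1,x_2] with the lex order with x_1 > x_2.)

Compute a lex Gröbner basis by Buchberger's algorithm.
f_1 = -2x_1^2 + 2x_1 - 4x_2 + 12, LT = x_1^2.
f_2 = -3x_1x_2 + 5x_1 + 4x_2 + 54, LT = x_1x_2.
f_3 = 2x_1^2 - 4x_1x_2 - 2x_1 + 12x_2 + 48, LT = x_1^2.

S(f_1,f_2): lcm = x_1^2x_2. S = 5/3x_1^2 + 1/3x_1x_2 + 18x_1 + 2x_2^2 - 6x_2.
  leading term x_1^2: subtract (-5/6)·f_1 from 5/3x_1^2 + 1/3x_1x_2 + 18x_1 + 2x_2^2 - 6x_2 → 1/3x_1x_2 + 59/3x_1 + 2x_2^2 - 28/3x_2 + 10
  leading term x_1x_2: subtract (-1/9)·f_2 from 1/3x_1x_2 + 59/3x_1 + 2x_2^2 - 28/3x_2 + 10 → 182/9x_1 + 2x_2^2 - 80/9x_2 + 16
  leading term x_1: no divisor's leading term divides it; move 182/9x_1 to the remainder.
  leading term x_2^2: no divisor's leading term divides it; move 2x_2^2 to the remainder.
  leading term x_2: no divisor's leading term divides it; move -80/9x_2 to the remainder.
  leading term 1: no divisor's leading term divides it; move 16 to the remainder.
  remainder 182/9x_1 + 2x_2^2 - 80/9x_2 + 16 ≠ 0; add h_4 = 182/9x_1 + 2x_2^2 - 80/9x_2 + 16 to the basis.

S(f_1,f_3): lcm = x_1^2. S = 2x_1x_2 - 4x_2 - 30.
  leading term x_1x_2: subtract (-2/3)·f_2 from 2x_1x_2 - 4x_2 - 30 → 10/3x_1 - 4/3x_2 + 6
  leading term x_1: subtract (15/91)·h_4 from 10/3x_1 - 4/3x_2 + 6 → -30/91x_2^2 + 12/91x_2 + 306/91
  leading term x_2^2: no divisor's leading term divides it; move -30/91x_2^2 to the remainder.
  leading term x_2: no divisor's leading term divides it; move 12/91x_2 to the remainder.
  leading term 1: no divisor's leading term divides it; move 306/91 to the remainder.
  remainder -30/91x_2^2 + 12/91x_2 + 306/91 ≠ 0; add h_5 = -30/91x_2^2 + 12/91x_2 + 306/91 to the basis.

S(f_2,f_3): lcm = x_1^2x_2. S = -5/3x_1^2 + 2x_1x_2^2 - 1/3x_1x_2 - 18x_1 - 6x_2^2 - 24x_2.
  leading term x_1^2: subtract (5/6)·f_1 from -5/3x_1^2 + 2x_1x_2^2 - 1/3x_1x_2 - 18x_1 - 6x_2^2 - 24x_2 → 2x_1x_2^2 - 1/3x_1x_2 - 59/3x_1 - 6x_2^2 - 62/3x_2 - 10
  leading term x_1x_2^2: subtract (-2/3x_2)·f_2 from 2x_1x_2^2 - 1/3x_1x_2 - 59/3x_1 - 6x_2^2 - 62/3x_2 - 10 → 3x_1x_2 - 59/3x_1 - 10/3x_2^2 + 46/3x_2 - 10
  leading term x_1x_2: subtract (-1)·f_2 from 3x_1x_2 - 59/3x_1 - 10/3x_2^2 + 46/3x_2 - 10 → -44/3x_1 - 10/3x_2^2 + 58/3x_2 + 44
  leading term x_1: subtract (-66/91)·h_4 from -44/3x_1 - 10/3x_2^2 + 58/3x_2 + 44 → -514/273x_2^2 + 3518/273x_2 + 5060/91
  leading term x_2^2: subtract (257/45)·h_5 from -514/273x_2^2 + 3518/273x_2 + 5060/91 → 182/15x_2 + 182/5
  leading term x_2: no divisor's leading term divides it; move 182/15x_2 to the remainder.
  leading term 1: no divisor's leading term divides it; move 182/5 to the remainder.
  remainder 182/15x_2 + 182/5 ≠ 0; add h_6 = 182/15x_2 + 182/5 to the basis.

The other S-polynomials (S(f_1,h_4), S(f_2,h_4), S(f_3,h_4), S(f_1,h_5), S(f_2,h_5), S(f_3,h_5), S(h_4,h_5), S(f_1,h_6), S(f_2,h_6), S(f_3,h_6), S(h_4,h_6), S(h_5,h_6)) all reduce to 0 modulo the current basis, so we have a Gröbner basis.
Inter-reduce: drop elements whose leading term is divisible by another's, tail-reduce, and make monic.
Reduced Gröbner basis: {x_1 + 3, x_2 + 3}.

Elimination: the polynomial x_2 + 3 lies in the elimination ideal for x_2, so x_2 ∈ {-3}. For each such x_2, the remaining basis elements (now univariate) give the rest of the solution.
  x_2 = -3: the earlier basis element becomes x_1 + 3 = 0, giving x_1 = -3 — point (-3, -3).
Substituting each solution back into the original system confirms all equations vanish.

{(-3, -3)}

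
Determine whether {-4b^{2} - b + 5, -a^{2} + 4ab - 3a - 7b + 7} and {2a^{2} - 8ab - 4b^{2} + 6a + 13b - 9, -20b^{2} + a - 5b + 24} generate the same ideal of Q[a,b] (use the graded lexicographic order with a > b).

Two ideals are equal iff their reduced Gröbner bases coincide (the reduced basis is unique for a fixed ordering).
Buchberger on the first generating set:
f_1 = -4b^{2} - b + 5, LT = b^{2}.
f_2 = -a^{2} + 4ab - 3a - 7b + 7, LT = a^{2}.

The S-polynomials (S(f_1,f_2)) all reduce to 0 modulo the current basis, so we have a Gröbner basis.
Inter-reduce: drop elements whose leading term is divisible by another's, tail-reduce, and make monic.
Reduced Gröbner basis: {a^{2} - 4ab + 3a + 7b - 7, b^{2} + \tfrac{1}{4}b - \tfrac{5}{4}}.

Buchberger on the second generating set:
h_1 = 2a^{2} - 8ab - 4b^{2} + 6a + 13b - 9, LT = a^{2}.
h_2 = -20b^{2} + a - 5b + 24, LT = b^{2}.

The S-polynomials (S(h_1,h_2)) all reduce to 0 modulo the current basis, so we have a Gröbner basis.
Inter-reduce: drop elements whose leading term is divisible by another's, tail-reduce, and make monic.
Reduced Gröbner basis: {a^{2} - 4ab + \tfrac{29}{10}a + 7b - \tfrac{69}{10}, b^{2} - \tfrac{1}{20}a + \tfrac{1}{4}b - \tfrac{6}{5}}.

These differ, so the ideals are not equal.

No, the ideals differ.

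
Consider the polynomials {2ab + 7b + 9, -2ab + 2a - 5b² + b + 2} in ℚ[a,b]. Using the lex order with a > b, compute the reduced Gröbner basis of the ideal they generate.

This is the nonlinear analogue of row-reducing a linear system.

f_1 = 2ab + 7b + 9, LT = ab.
f_2 = -2ab + 2a - 5b² + b + 2, LT = ab.

S(f_1,f_2): lcm = ab. S = a - 5/2b² + 4b + 11/2.
  reduce S modulo (f_1, f_2):
  remainder a - 5/2b² + 4b + 11/2 ≠ 0; add g_3 = a - 5/2b² + 4b + 11/2 to the basis.

S(f_1,g_3): lcm = ab. S = 5/2b³ - 4b² - 2b + 9/2.
  reduce S modulo (f_1, f_2, g_3):
  remainder 5/2b³ - 4b² - 2b + 9/2 ≠ 0; add g_4 = 5/2b³ - 4b² - 2b + 9/2 to the basis.

The other S-polynomials (S(f_2,g_3), S(f_1,g_4), S(f_2,g_4), S(g_3,g_4)) all reduce to 0 modulo the current basis, so we have a Gröbner basis.
Inter-reduce: drop elements whose leading term is divisible by another's, tail-reduce, and make monic.

G = {a - 5/2b² + 4b + 11/2, b³ - 8/5b² - ⅘b + 9/5}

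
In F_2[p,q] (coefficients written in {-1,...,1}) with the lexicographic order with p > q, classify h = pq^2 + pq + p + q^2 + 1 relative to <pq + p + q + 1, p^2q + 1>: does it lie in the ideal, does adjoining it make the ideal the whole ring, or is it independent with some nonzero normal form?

First compute the reduced Gröbner basis of I by Buchberger's algorithm.
f_1 = pq + p + q + 1, LT = pq.
f_2 = p^2q + 1, LT = p^2q.

S(f_1,f_2): lcm = p^2q. S = p^2 + pq + p + 1.
  reduce S modulo (f_1, f_2):
  remainder p^2 + q ≠ 0; add k_3 = p^2 + q to the basis.

S(f_1,k_3): lcm = p^2q. S = p^2 + pq + p + q^2.
  reduce S modulo (f_1, f_2, k_3):
  remainder q^2 + 1 ≠ 0; add k_4 = q^2 + 1 to the basis.

The other S-polynomials (S(f_2,k_3), S(f_1,k_4), S(f_2,k_4), S(k_3,k_4)) all reduce to 0 modulo the current basis, so we have a Gröbner basis.
Inter-reduce: drop elements whose leading term is divisible by another's, tail-reduce, and make monic.
Reduced Gröbner basis: {p^2 + q, pq + p + q + 1, q^2 + 1}.
Label its elements g_1 = p^2 + q, g_2 = pq + p + q + 1, g_3 = q^2 + 1.

Reduce h = pq^2 + pq + p + q^2 + 1 modulo G:
  leading term pq^2: subtract (q)·g_2 from pq^2 + pq + p + q^2 + 1 → p + q + 1
  leading term p: no divisor's leading term divides it; move p to the remainder.
  leading term q: no divisor's leading term divides it; move q to the remainder.
  leading term 1: no divisor's leading term divides it; move 1 to the remainder.
  normal form = p + q + 1.
The normal form is nonzero, so h ∉ I. Since h minus its normal form lies in I, I + (h) = I + (r) where r = p + q + 1; decide whether this ideal is the whole ring.
Run Buchberger on G together with r (pairs among the g_i already reduce to 0 since G is a Gröbner basis):
g_1 = p^2 + q, LT = p^2.
g_2 = pq + p + q + 1, LT = pq.
g_3 = q^2 + 1, LT = q^2.
r = p + q + 1, LT = p.

S(g_1,r): lcm = p^2. S = pq + p + q.
  reduce S modulo (g_1, g_2, g_3, r):
  remainder 1 ≠ 0; add m_5 = 1 to the basis.

The other S-polynomials (S(g_1,g_2), S(g_1,g_3), S(g_2,g_3), S(g_2,r), S(g_3,r), S(g_1,m_5), S(g_2,m_5), S(g_3,m_5), S(r,m_5)) all reduce to 0 modulo the current basis, so we have a Gröbner basis.
Inter-reduce: drop elements whose leading term is divisible by another's, tail-reduce, and make monic.
Reduced Gröbner basis: {1}.
The reduced Gröbner basis of I + (h) is {1}: the ideal is the whole ring, so the enlarged system has no common solution — adjoining h is inconsistent.

Adjoining pq^2 + pq + p + q^2 + 1 makes the ideal the whole ring: the system is inconsistent.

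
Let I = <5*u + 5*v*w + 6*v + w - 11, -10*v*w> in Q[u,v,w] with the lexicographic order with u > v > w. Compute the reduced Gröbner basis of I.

G = {u + 6/5*v + 1/5*w - 11/5, v*w}

f_1 = 5*u + 5*v*w + 6*v + w - 11, LT = u.
f_2 = -10*v*w, LT = v*w.

The S-polynomials (S(f_1,f_2)) all reduce to 0 modulo the current basis, so we have a Gröbner basis.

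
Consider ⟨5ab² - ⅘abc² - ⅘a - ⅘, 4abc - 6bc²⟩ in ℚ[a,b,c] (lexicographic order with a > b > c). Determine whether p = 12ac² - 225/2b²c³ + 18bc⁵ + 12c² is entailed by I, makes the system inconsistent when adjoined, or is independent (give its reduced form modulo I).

First compute the reduced Gröbner basis of I by Buchberger's algorithm.
f_1 = 5ab² - ⅘abc² - ⅘a - ⅘, LT = ab².
f_2 = 4abc - 6bc², LT = abc.

S(f_1,f_2): lcm = ab²c. S = -4/25abc³ - 4/25ac + 3/2b²c² - 4/25c.
  reduce S modulo (f_1, f_2):
  remainder -4/25ac + 3/2b²c² - 6/25bc⁴ - 4/25c ≠ 0; add h_3 = -4/25ac + 3/2b²c² - 6/25bc⁴ - 4/25c to the basis.

S(f_1,h_3): lcm = ab²c. S = -4/25abc³ - 4/25ac + 75/8b⁴c² - 3/2b³c⁴ - b²c - 4/25c.
  reduce S modulo (f_1, f_2, h_3):
  remainder 75/8b⁴c² - 3/2b³c⁴ - 3/2b²c² - b²c ≠ 0; add h_4 = 75/8b⁴c² - 3/2b³c⁴ - 3/2b²c² - b²c to the basis.

S(f_2,h_3): lcm = abc. S = 75/8b³c² - 3/2b²c⁴ - 3/2bc² - bc.
  reduce S modulo (f_1, f_2, h_3, h_4):
  remainder 75/8b³c² - 3/2b²c⁴ - 3/2bc² - bc ≠ 0; add h_5 = 75/8b³c² - 3/2b²c⁴ - 3/2bc² - bc to the basis.

The other S-polynomials (S(f_1,h_4), S(f_2,h_4), S(h_3,h_4), S(f_1,h_5), S(f_2,h_5), S(h_3,h_5), S(h_4,h_5)) all reduce to 0 modulo the current basis, so we have a Gröbner basis.
Inter-reduce: drop elements whose leading term is divisible by another's, tail-reduce, and make monic.
Reduced Gröbner basis: {ab² - 4/25a - 6/25bc³ - 4/25, ac - 75/8b²c² + 3/2bc⁴ + c, b³c² - 4/25b²c⁴ - 4/25bc² - 8/75bc}.
Label its elements g_1 = ab² - 4/25a - 6/25bc³ - 4/25, g_2 = ac - 75/8b²c² + 3/2bc⁴ + c, g_3 = b³c² - 4/25b²c⁴ - 4/25bc² - 8/75bc.

Reduce p = 12ac² - 225/2b²c³ + 18bc⁵ + 12c² modulo G:
  leading term ac²: subtract (12c)·g_2 from 12ac² - 225/2b²c³ + 18bc⁵ + 12c² → 0
  normal form = 0.
Since the normal form is 0, p ∈ I.

12ac² - 225/2b²c³ + 18bc⁵ + 12c² lies in I (it reduces to 0).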